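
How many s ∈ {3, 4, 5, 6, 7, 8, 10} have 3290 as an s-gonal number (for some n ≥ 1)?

1

s = 3: P(3, 80) = 3240 and P(3, 81) = 3321; 3290 is not s-gonal.
s = 4: P(4, 57) = 3249 and P(4, 58) = 3364; 3290 is not s-gonal.
s = 5: P(5, 47) = 3290. ✓
s = 6: P(6, 40) = 3160 and P(6, 41) = 3321; 3290 is not s-gonal.
s = 7: P(7, 36) = 3186 and P(7, 37) = 3367; 3290 is not s-gonal.
s = 8: P(8, 33) = 3201 and P(8, 34) = 3400; 3290 is not s-gonal.
s = 10: P(10, 29) = 3277 and P(10, 30) = 3510; 3290 is not s-gonal.
Hits: s ∈ {5} → 1.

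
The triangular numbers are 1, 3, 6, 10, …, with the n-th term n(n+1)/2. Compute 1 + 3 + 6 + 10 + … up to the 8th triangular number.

Σ i(i+1)/2 = (Σi² + Σi) / 2 over i = 1..8.
Σi = 36 and Σi² = 204.
(1·204 + 1·36) / 2 = 240/2 = 120.

120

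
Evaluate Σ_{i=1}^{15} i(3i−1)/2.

1800

Σ i(3i−1)/2 = (3Σi² − Σi) / 2 over i = 1..15.
Σi = 120 and Σi² = 1240.
(3·1240 − 1·120) / 2 = 3600/2 = 1800.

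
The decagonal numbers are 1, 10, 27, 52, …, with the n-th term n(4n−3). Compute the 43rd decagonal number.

7267

The 43rd decagonal number is n(4n−3) with n = 43.
43·(4·43 − 3) = 43·169 = 7267.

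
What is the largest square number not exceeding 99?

81

Solve n² ≤ 99 for integer n.
n = 9 gives 81 ≤ 99, while n = 10 gives 100 > 99; so the answer is 81.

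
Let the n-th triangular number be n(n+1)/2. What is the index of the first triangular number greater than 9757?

140

Solve n(n+1)/2 > 9757 for integer n.
The largest n with value ≤ 9757 is 139 (since 9730 ≤ 9757 < 9870), so the first above is n = 140, value 9870.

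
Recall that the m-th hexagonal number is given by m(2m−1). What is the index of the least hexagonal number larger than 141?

9

Solve n(2n−1) > 141 for integer n.
The largest n with value ≤ 141 is 8 (since 120 ≤ 141 < 153), so the first above is n = 9, value 153.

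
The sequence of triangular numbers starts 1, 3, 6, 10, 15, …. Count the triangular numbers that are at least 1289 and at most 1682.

7

The n-th triangular number is n(n+1)/2.
Smallest index with value ≥ 1289: n = 51 (giving 1326).
Largest index with value ≤ 1682: n = 57 (giving 1653).
Indices 51 through 57: 7 terms.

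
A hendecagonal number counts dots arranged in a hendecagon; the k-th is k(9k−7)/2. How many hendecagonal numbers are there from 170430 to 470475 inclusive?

129

The n-th hendecagonal number is n(9n−7)/2.
Smallest index with value ≥ 170430: n = 195 (giving 170430).
Largest index with value ≤ 470475: n = 323 (giving 468350).
Indices 195 through 323: 129 terms.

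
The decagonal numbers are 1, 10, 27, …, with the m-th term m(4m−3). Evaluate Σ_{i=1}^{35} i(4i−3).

57750

Σ i(4i−3) = 4Σi² − 3Σi over i = 1..35.
Σi = 630 and Σi² = 14910.
4·14910 − 3·630 = 57750.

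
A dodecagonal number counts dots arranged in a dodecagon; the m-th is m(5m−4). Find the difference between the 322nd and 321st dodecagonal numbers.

3211

Consecutive dodecagonal numbers differ by 10n − 9: here 10·322 − 9 = 3211.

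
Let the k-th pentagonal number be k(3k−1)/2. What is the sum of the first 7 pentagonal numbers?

196

Σ i(3i−1)/2 = (3Σi² − Σi) / 2 over i = 1..7.
Σi = 28 and Σi² = 140.
(3·140 − 1·28) / 2 = 392/2 = 196.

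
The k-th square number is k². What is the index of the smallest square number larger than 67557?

260

Solve n² > 67557 for integer n.
The largest n with value ≤ 67557 is 259 (since 67081 ≤ 67557 < 67600), so the first above is n = 260, value 67600.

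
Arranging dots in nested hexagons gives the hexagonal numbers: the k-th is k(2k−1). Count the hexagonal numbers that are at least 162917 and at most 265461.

79

The n-th hexagonal number is n(2n−1).
Smallest index with value ≥ 162917: n = 286 (giving 163306).
Largest index with value ≤ 265461: n = 364 (giving 264628).
Indices 286 through 364: 79 terms.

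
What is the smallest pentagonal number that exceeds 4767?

Solve n(3n−1)/2 > 4767 for integer n.
The largest n with value ≤ 4767 is 56 (since 4676 ≤ 4767 < 4845), so the first above is n = 57, value 4845.

4845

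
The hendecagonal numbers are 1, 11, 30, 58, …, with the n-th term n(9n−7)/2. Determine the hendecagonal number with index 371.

618086

The 371st hendecagonal number is n(9n−7)/2 with n = 371.
371·(9·371 − 7)/2 = 371·3332/2 = 371·1666 = 618086.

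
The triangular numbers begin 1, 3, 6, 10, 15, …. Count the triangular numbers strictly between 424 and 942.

The n-th triangular number is n(n+1)/2.
Smallest index with value > 424: n = 29 (giving 435).
Largest index with value < 942: n = 42 (giving 903).
Indices 29 through 42: 14 terms.

14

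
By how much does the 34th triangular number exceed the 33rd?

34

Consecutive triangular numbers differ by n: T_{34} − T_{33} = 34.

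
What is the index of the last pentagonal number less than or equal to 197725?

Solve n(3n−1)/2 ≤ 197725 for integer n.
n = 363 gives 197472 ≤ 197725, while n = 364 gives 198562 > 197725; so the answer is index 363.

363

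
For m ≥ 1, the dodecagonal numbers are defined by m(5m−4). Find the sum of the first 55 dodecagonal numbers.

Σ i(5i−4) = 5Σi² − 4Σi over i = 1..55.
Σi = 1540 and Σi² = 56980.
5·56980 − 4·1540 = 278740.

278740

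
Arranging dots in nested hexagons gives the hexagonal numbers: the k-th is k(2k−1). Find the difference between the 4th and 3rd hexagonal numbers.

Consecutive hexagonal numbers differ by 4n − 3: here 4·4 − 3 = 13.

13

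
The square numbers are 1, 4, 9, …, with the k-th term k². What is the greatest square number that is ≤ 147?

144

Solve n² ≤ 147 for integer n.
n = 12 gives 144 ≤ 147, while n = 13 gives 169 > 147; so the answer is 144.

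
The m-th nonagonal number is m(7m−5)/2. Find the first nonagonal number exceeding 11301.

Solve n(7n−5)/2 > 11301 for integer n.
The largest n with value ≤ 11301 is 57 (since 11229 ≤ 11301 < 11629), so the first above is n = 58, value 11629.

11629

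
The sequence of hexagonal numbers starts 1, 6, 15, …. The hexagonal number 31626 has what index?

126

Set n(2n−1) = 31626, giving 2n² − n − 31626 = 0.
The discriminant is 1 + 8·31626 = 253009, and √253009 = 503.
So n = (1 + 503) / 4 = 504/4 = 126.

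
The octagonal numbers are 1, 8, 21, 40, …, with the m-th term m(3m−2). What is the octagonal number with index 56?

9296

The 56th octagonal number is n(3n−2) with n = 56.
56·(3·56 − 2) = 56·166 = 9296.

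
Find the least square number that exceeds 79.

Solve n² > 79 for integer n.
The largest n with value ≤ 79 is 8 (since 64 ≤ 79 < 81), so the first above is n = 9, value 81.

81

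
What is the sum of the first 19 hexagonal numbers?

Σ i(2i−1) = 2Σi² − Σi over i = 1..19.
Σi = 190 and Σi² = 2470.
2·2470 − 1·190 = 4750.

4750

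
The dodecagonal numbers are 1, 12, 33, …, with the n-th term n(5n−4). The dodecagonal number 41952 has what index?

92

Set n(5n−4) = 41952, giving 5n² − 4n − 41952 = 0.
The discriminant is 16 + 20·41952 = 839056, and √839056 = 916.
So n = (4 + 916) / 10 = 920/10 = 92.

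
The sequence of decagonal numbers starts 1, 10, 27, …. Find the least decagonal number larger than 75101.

Solve n(4n−3) > 75101 for integer n.
The largest n with value ≤ 75101 is 137 (since 74665 ≤ 75101 < 75762), so the first above is n = 138, value 75762.

75762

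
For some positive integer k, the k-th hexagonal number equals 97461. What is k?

221

Set n(2n−1) = 97461, giving 2n² − n − 97461 = 0.
The discriminant is 1 + 8·97461 = 779689, and √779689 = 883.
So n = (1 + 883) / 4 = 884/4 = 221.
Check: 221·(2·221 − 1) = 97461. ✓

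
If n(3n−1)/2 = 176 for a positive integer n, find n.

11

Set n(3n−1)/2 = 176, giving 3n² − n − 352 = 0.
The discriminant is 1 + 24·176 = 4225, and √4225 = 65.
So n = (1 + 65) / 6 = 66/6 = 11.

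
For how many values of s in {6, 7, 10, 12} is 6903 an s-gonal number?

1

s = 6: P(6, 59) = 6903. ✓
s = 7: P(7, 52) = 6682 and P(7, 53) = 6943; 6903 is not s-gonal.
s = 10: P(10, 41) = 6601 and P(10, 42) = 6930; 6903 is not s-gonal.
s = 12: P(12, 37) = 6697 and P(12, 38) = 7068; 6903 is not s-gonal.
Hits: s ∈ {6} → 1.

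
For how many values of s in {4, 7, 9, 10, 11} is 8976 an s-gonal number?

s = 4: P(4, 94) = 8836 and P(4, 95) = 9025; 8976 is not s-gonal.
s = 7: P(7, 60) = 8910 and P(7, 61) = 9211; 8976 is not s-gonal.
s = 9: P(9, 51) = 8976. ✓
s = 10: P(10, 47) = 8695 and P(10, 48) = 9072; 8976 is not s-gonal.
s = 11: P(11, 45) = 8955 and P(11, 46) = 9361; 8976 is not s-gonal.
Hits: s ∈ {9} → 1.

1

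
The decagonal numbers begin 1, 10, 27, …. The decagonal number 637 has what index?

13

Set n(4n−3) = 637, giving 4n² − 3n − 637 = 0.
So n = (3 + 101) / 8 = 104/8 = 13.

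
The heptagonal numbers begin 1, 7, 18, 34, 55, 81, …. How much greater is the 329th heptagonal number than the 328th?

1641

Consecutive heptagonal numbers differ by 5n − 4: here 5·329 − 4 = 1641.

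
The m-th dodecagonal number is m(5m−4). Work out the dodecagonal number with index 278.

The 278th dodecagonal number is n(5n−4) with n = 278.
278·(5·278 − 4) = 278·1386 = 385308.

385308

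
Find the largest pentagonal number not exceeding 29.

22

Solve n(3n−1)/2 ≤ 29 for integer n.
n = 4 gives 22 ≤ 29, while n = 5 gives 35 > 29; so the answer is 22.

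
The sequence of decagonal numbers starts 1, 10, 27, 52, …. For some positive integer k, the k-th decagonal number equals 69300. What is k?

Set n(4n−3) = 69300, giving 4n² − 3n − 69300 = 0.
So n = (3 + 1053) / 8 = 1056/8 = 132.
Check: 132·(4·132 − 3) = 69300. ✓

132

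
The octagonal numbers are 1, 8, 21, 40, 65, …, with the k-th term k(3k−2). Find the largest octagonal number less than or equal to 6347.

6256

Solve n(3n−2) ≤ 6347 for integer n.
n = 46 gives 6256 ≤ 6347, while n = 47 gives 6533 > 6347; so the answer is 6256.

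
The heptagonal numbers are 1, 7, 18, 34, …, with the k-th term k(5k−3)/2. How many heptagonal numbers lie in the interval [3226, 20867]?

55

The n-th heptagonal number is n(5n−3)/2.
Smallest index with value ≥ 3226: n = 37 (giving 3367).
Largest index with value ≤ 20867: n = 91 (giving 20566).
Indices 37 through 91: 55 terms.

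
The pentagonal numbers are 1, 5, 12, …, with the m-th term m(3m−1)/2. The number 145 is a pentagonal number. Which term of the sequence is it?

10

Set n(3n−1)/2 = 145, giving 3n² − n − 290 = 0.
So n = (1 + 59) / 6 = 60/6 = 10.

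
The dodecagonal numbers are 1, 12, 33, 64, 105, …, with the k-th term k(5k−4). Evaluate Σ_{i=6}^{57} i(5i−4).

309998

Σ i(5i−4) = 5Σi² − 4Σi over i = 6..57.
Σi = 1653 − 15 = 1638 and Σi² = 63365 − 55 = 63310.
5·63310 − 4·1638 = 309998.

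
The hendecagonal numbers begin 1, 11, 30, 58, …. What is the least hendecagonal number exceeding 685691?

Solve n(9n−7)/2 > 685691 for integer n.
The largest n with value ≤ 685691 is 390 (since 683085 ≤ 685691 < 686596), so the first above is n = 391, value 686596.

686596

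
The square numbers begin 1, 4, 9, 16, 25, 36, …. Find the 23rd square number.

23² = 529.

529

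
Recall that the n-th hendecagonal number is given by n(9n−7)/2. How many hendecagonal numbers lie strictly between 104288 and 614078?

217

The n-th hendecagonal number is n(9n−7)/2.
Smallest index with value > 104288: n = 153 (giving 104805).
Largest index with value < 614078: n = 369 (giving 611433).
Indices 153 through 369: 217 terms.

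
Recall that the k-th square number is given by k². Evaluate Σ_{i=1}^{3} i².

Σ_{i=1}^{3} i² = 3·4·7/6 = 14.

14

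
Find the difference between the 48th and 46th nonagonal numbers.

653

48·(7·48 − 5)/2 = 7944 and 46·(7·46 − 5)/2 = 7291.
Difference: 7944 − 7291 = 653.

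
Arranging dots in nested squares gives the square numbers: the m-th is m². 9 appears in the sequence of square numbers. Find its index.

We need n² = 9, so n = √9 = 3.

3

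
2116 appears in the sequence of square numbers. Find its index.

46

We need n² = 2116, so n = √2116 = 46.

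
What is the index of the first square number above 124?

Solve n² > 124 for integer n.
The largest n with value ≤ 124 is 11 (since 121 ≤ 124 < 144), so the first above is n = 12, value 144.

12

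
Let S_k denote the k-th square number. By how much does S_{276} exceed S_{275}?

551

n² − (n−1)² = 2n − 1, so 276² − 275² = 2·276 − 1 = 551.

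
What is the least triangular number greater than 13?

15

Solve n(n+1)/2 > 13 for integer n.
The largest n with value ≤ 13 is 4 (since 10 ≤ 13 < 15), so the first above is n = 5, value 15.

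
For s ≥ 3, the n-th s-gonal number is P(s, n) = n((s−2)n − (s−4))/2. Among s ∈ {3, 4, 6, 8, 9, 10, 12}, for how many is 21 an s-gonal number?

s = 3: P(3, 6) = 21. ✓
s = 4: P(4, 4) = 16 and P(4, 5) = 25; 21 is not s-gonal.
s = 6: P(6, 3) = 15 and P(6, 4) = 28; 21 is not s-gonal.
s = 8: P(8, 3) = 21. ✓
s = 9: P(9, 2) = 9 and P(9, 3) = 24; 21 is not s-gonal.
s = 10: P(10, 2) = 10 and P(10, 3) = 27; 21 is not s-gonal.
s = 12: P(12, 2) = 12 and P(12, 3) = 33; 21 is not s-gonal.
Hits: s ∈ {3, 8} → 2.

2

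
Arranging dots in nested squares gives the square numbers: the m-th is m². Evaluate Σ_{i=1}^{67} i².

Σ_{i=1}^{67} i² = 67·68·135/6 = 102510.

102510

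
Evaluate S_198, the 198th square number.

39204

The 198th square number is n² with n = 198.
198² = 39204.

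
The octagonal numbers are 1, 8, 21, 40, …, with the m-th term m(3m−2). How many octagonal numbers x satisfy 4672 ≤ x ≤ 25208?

The n-th octagonal number is n(3n−2).
Smallest index with value ≥ 4672: n = 40 (giving 4720).
Largest index with value ≤ 25208: n = 92 (giving 25208).
Indices 40 through 92: 53 terms.

53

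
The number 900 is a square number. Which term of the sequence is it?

We need n² = 900, so n = √900 = 30.
Check: 30² = 900. ✓

30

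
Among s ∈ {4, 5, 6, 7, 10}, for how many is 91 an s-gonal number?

1

s = 4: P(4, 9) = 81 and P(4, 10) = 100; 91 is not s-gonal.
s = 5: P(5, 7) = 70 and P(5, 8) = 92; 91 is not s-gonal.
s = 6: P(6, 7) = 91. ✓
s = 7: P(7, 6) = 81 and P(7, 7) = 112; 91 is not s-gonal.
s = 10: P(10, 5) = 85 and P(10, 6) = 126; 91 is not s-gonal.
Hits: s ∈ {6} → 1.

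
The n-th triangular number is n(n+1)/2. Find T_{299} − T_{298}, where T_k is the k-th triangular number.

299

Consecutive triangular numbers differ by n: T_{299} − T_{298} = 299.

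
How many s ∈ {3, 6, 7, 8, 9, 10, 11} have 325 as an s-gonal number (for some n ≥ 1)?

3

s = 3: P(3, 25) = 325. ✓
s = 6: P(6, 13) = 325. ✓
s = 7: P(7, 11) = 286 and P(7, 12) = 342; 325 is not s-gonal.
s = 8: P(8, 10) = 280 and P(8, 11) = 341; 325 is not s-gonal.
s = 9: P(9, 10) = 325. ✓
s = 10: P(10, 9) = 297 and P(10, 10) = 370; 325 is not s-gonal.
s = 11: P(11, 8) = 260 and P(11, 9) = 333; 325 is not s-gonal.
Hits: s ∈ {3, 6, 9} → 3.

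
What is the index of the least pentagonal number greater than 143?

10

Solve n(3n−1)/2 > 143 for integer n.
The largest n with value ≤ 143 is 9 (since 117 ≤ 143 < 145), so the first above is n = 10, value 145.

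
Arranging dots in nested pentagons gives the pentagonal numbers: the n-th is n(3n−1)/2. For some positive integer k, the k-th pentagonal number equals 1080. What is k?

27

Set n(3n−1)/2 = 1080, giving 3n² − n − 2160 = 0.
So n = (1 + 161) / 6 = 162/6 = 27.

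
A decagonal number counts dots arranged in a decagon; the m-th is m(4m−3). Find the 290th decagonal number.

290·(4·290 − 3) = 290·1157 = 335530.

335530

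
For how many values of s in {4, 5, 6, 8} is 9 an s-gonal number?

s = 4: P(4, 3) = 9. ✓
s = 5: P(5, 2) = 5 and P(5, 3) = 12; 9 is not s-gonal.
s = 6: P(6, 2) = 6 and P(6, 3) = 15; 9 is not s-gonal.
s = 8: P(8, 2) = 8 and P(8, 3) = 21; 9 is not s-gonal.
Hits: s ∈ {4} → 1.

1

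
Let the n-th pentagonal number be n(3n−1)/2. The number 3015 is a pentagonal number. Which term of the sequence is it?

Set n(3n−1)/2 = 3015, giving 3n² − n − 6030 = 0.
So n = (1 + 269) / 6 = 270/6 = 45.
Check: 45·(3·45 − 1)/2 = 3015. ✓

45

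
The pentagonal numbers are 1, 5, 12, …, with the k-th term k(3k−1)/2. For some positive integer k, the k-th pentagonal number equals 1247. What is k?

29

Set n(3n−1)/2 = 1247, giving 3n² − n − 2494 = 0.
So n = (1 + 173) / 6 = 174/6 = 29.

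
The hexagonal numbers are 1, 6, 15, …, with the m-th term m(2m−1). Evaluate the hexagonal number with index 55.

The 55th hexagonal number is n(2n−1) with n = 55.
55·(2·55 − 1) = 55·109 = 5995.

5995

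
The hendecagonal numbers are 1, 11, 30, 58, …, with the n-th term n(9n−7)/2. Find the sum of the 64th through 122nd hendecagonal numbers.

2354100

Σ i(9i−7)/2 = (9Σi² − 7Σi) / 2 over i = 64..122.
Σi = 7503 − 2016 = 5487 and Σi² = 612745 − 85344 = 527401.
(9·527401 − 7·5487) / 2 = 4708200/2 = 2354100.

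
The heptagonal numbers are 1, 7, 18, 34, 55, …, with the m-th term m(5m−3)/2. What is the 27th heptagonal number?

1782

The 27th heptagonal number is n(5n−3)/2 with n = 27.
27·(5·27 − 3)/2 = 27·132/2 = 27·66 = 1782.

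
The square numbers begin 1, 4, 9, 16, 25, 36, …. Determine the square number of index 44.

The 44th square number is n² with n = 44.
44² = 1936.

1936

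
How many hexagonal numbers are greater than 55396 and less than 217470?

163

The n-th hexagonal number is n(2n−1).
Smallest index with value > 55396: n = 167 (giving 55611).
Largest index with value < 217470: n = 329 (giving 216153).
Indices 167 through 329: 163 terms.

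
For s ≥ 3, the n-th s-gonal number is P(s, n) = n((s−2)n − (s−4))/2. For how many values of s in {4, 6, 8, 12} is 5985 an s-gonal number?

2

s = 4: P(4, 77) = 5929 and P(4, 78) = 6084; 5985 is not s-gonal.
s = 6: P(6, 54) = 5778 and P(6, 55) = 5995; 5985 is not s-gonal.
s = 8: P(8, 45) = 5985. ✓
s = 12: P(12, 35) = 5985. ✓
Hits: s ∈ {8, 12} → 2.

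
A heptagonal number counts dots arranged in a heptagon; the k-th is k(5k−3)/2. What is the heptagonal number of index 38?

The 38th heptagonal number is n(5n−3)/2 with n = 38.
38·(5·38 − 3)/2 = 38·187/2 = 3553.

3553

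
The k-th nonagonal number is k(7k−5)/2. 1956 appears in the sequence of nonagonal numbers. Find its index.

Set n(7n−5)/2 = 1956, giving 7n² − 5n − 3912 = 0.
The discriminant is 25 + 56·1956 = 109561, and √109561 = 331.
So n = (5 + 331) / 14 = 336/14 = 24.

24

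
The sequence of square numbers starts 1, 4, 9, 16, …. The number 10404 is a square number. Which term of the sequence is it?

We need n² = 10404, so n = √10404 = 102.

102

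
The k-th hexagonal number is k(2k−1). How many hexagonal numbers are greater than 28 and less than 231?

6

The n-th hexagonal number is n(2n−1).
Smallest index with value > 28: n = 5 (giving 45).
Largest index with value < 231: n = 10 (giving 190).
Indices 5 through 10: 6 terms.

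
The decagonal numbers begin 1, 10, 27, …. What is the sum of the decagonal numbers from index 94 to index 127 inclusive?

Σ i(4i−3) = 4Σi² − 3Σi over i = 94..127.
Σi = 8128 − 4371 = 3757 and Σi² = 690880 − 272459 = 418421.
4·418421 − 3·3757 = 1662413.

1662413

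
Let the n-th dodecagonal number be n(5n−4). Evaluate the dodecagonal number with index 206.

The 206th dodecagonal number is n(5n−4) with n = 206.
206·(5·206 − 4) = 206·1026 = 211356.

211356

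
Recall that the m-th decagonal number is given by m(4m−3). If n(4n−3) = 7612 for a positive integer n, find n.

Set n(4n−3) = 7612, giving 4n² − 3n − 7612 = 0.
The discriminant is 9 + 16·7612 = 121801, and √121801 = 349.
So n = (3 + 349) / 8 = 352/8 = 44.
Check: 44·(4·44 − 3) = 7612. ✓

44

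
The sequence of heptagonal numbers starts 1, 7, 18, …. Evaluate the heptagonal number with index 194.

93799

The 194th heptagonal number is n(5n−3)/2 with n = 194.
194·(5·194 − 3)/2 = 194·967/2 = 93799.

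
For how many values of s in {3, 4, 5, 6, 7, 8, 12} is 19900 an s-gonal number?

2

s = 3: P(3, 199) = 19900. ✓
s = 4: P(4, 141) = 19881 and P(4, 142) = 20164; 19900 is not s-gonal.
s = 5: P(5, 115) = 19780 and P(5, 116) = 20126; 19900 is not s-gonal.
s = 6: P(6, 100) = 19900. ✓
s = 7: P(7, 89) = 19669 and P(7, 90) = 20115; 19900 is not s-gonal.
s = 8: P(8, 81) = 19521 and P(8, 82) = 20008; 19900 is not s-gonal.
s = 12: P(12, 63) = 19593 and P(12, 64) = 20224; 19900 is not s-gonal.
Hits: s ∈ {3, 6} → 2.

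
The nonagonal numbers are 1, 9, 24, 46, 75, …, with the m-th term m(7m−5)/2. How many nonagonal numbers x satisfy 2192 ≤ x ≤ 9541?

27

The n-th nonagonal number is n(7n−5)/2.
Smallest index with value ≥ 2192: n = 26 (giving 2301).
Largest index with value ≤ 9541: n = 52 (giving 9334).
Indices 26 through 52: 27 terms.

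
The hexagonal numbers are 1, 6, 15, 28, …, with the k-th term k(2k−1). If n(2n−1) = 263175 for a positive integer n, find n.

363

Set n(2n−1) = 263175, giving 2n² − n − 263175 = 0.
So n = (1 + 1451) / 4 = 1452/4 = 363.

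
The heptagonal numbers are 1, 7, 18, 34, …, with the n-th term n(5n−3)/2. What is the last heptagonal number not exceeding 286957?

286794

Solve n(5n−3)/2 ≤ 286957 for integer n.
n = 339 gives 286794 ≤ 286957, while n = 340 gives 288490 > 286957; so the answer is 286794.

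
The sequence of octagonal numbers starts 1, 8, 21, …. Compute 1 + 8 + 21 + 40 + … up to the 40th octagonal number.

64780

Σ i(3i−2) = 3Σi² − 2Σi over i = 1..40.
Σi = 820 and Σi² = 22140.
3·22140 − 2·820 = 64780.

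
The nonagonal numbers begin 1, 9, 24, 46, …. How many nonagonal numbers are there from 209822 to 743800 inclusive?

The n-th nonagonal number is n(7n−5)/2.
Smallest index with value ≥ 209822: n = 246 (giving 211191).
Largest index with value ≤ 743800: n = 461 (giving 742671).
Indices 246 through 461: 216 terms.

216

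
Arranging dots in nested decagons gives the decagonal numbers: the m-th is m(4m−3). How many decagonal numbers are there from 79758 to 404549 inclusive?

177

The n-th decagonal number is n(4n−3).
Smallest index with value ≥ 79758: n = 142 (giving 80230).
Largest index with value ≤ 404549: n = 318 (giving 403542).
Indices 142 through 318: 177 terms.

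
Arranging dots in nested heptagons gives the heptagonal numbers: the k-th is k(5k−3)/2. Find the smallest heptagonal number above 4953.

4995

Solve n(5n−3)/2 > 4953 for integer n.
The largest n with value ≤ 4953 is 44 (since 4774 ≤ 4953 < 4995), so the first above is n = 45, value 4995.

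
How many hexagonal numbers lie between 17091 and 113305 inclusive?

146

The n-th hexagonal number is n(2n−1).
Smallest index with value ≥ 17091: n = 93 (giving 17205).
Largest index with value ≤ 113305: n = 238 (giving 113050).
Indices 93 through 238: 146 terms.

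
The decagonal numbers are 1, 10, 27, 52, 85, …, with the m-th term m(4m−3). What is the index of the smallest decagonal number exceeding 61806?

125

Solve n(4n−3) > 61806 for integer n.
The largest n with value ≤ 61806 is 124 (since 61132 ≤ 61806 < 62125), so the first above is n = 125, value 62125.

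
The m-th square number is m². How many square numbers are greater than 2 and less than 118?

9

The n-th square number is n².
Smallest index with value > 2: n = 2 (giving 4).
Largest index with value < 118: n = 10 (giving 100).
Indices 2 through 10: 9 terms.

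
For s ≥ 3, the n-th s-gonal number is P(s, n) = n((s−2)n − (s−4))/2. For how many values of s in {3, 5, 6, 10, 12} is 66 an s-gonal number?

2

s = 3: P(3, 11) = 66. ✓
s = 5: P(5, 6) = 51 and P(5, 7) = 70; 66 is not s-gonal.
s = 6: P(6, 6) = 66. ✓
s = 10: P(10, 4) = 52 and P(10, 5) = 85; 66 is not s-gonal.
s = 12: P(12, 4) = 64 and P(12, 5) = 105; 66 is not s-gonal.
Hits: s ∈ {3, 6} → 2.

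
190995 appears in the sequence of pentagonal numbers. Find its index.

357

Set n(3n−1)/2 = 190995, giving 3n² − n − 381990 = 0.
The discriminant is 1 + 24·190995 = 4583881, and √4583881 = 2141.
So n = (1 + 2141) / 6 = 2142/6 = 357.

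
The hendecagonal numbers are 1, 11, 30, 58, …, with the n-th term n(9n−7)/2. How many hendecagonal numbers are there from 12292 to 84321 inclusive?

The n-th hendecagonal number is n(9n−7)/2.
Smallest index with value ≥ 12292: n = 53 (giving 12455).
Largest index with value ≤ 84321: n = 137 (giving 83981).
Indices 53 through 137: 85 terms.

85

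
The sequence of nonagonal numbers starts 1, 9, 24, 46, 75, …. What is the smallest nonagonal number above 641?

651

Solve n(7n−5)/2 > 641 for integer n.
The largest n with value ≤ 641 is 13 (since 559 ≤ 641 < 651), so the first above is n = 14, value 651.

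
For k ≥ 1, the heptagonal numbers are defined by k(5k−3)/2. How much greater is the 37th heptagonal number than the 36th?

Consecutive heptagonal numbers differ by 5n − 4: here 5·37 − 4 = 181.

181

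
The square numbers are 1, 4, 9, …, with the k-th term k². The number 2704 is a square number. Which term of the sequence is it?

We need n² = 2704, so n = √2704 = 52.

52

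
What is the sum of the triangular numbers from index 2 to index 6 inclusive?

Σ i(i+1)/2 = (Σi² + Σi) / 2 over i = 2..6.
Σi = 21 − 1 = 20 and Σi² = 91 − 1 = 90.
(1·90 + 1·20) / 2 = 110/2 = 55.

55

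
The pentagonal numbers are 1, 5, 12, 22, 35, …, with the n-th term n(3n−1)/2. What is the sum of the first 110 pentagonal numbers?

Σ i(3i−1)/2 = (3Σi² − Σi) / 2 over i = 1..110.
Σi = 6105 and Σi² = 449735.
(3·449735 − 1·6105) / 2 = 1343100/2 = 671550.

671550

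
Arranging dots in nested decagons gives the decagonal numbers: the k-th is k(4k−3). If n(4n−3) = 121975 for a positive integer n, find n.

Set n(4n−3) = 121975, giving 4n² − 3n − 121975 = 0.
The discriminant is 9 + 16·121975 = 1951609, and √1951609 = 1397.
So n = (3 + 1397) / 8 = 1400/8 = 175.
Check: 175·(4·175 − 3) = 121975. ✓

175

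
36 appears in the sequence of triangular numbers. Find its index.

8

Set n(n+1)/2 = 36, giving n² + n − 72 = 0.
So n = (-1 + 17) / 2 = 16/2 = 8.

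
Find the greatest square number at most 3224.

3136

Solve n² ≤ 3224 for integer n.
n = 56 gives 3136 ≤ 3224, while n = 57 gives 3249 > 3224; so the answer is 3136.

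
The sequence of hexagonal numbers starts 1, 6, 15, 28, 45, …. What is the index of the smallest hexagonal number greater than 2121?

33

Solve n(2n−1) > 2121 for integer n.
The largest n with value ≤ 2121 is 32 (since 2016 ≤ 2121 < 2145), so the first above is n = 33, value 2145.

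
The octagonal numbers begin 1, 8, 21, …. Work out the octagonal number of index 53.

53·(3·53 − 2) = 53·157 = 8321.

8321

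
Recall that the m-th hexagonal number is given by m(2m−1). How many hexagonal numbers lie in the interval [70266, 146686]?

The n-th hexagonal number is n(2n−1).
Smallest index with value ≥ 70266: n = 188 (giving 70500).
Largest index with value ≤ 146686: n = 271 (giving 146611).
Indices 188 through 271: 84 terms.

84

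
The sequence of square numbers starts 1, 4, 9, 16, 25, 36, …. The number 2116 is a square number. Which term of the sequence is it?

46

We need n² = 2116, so n = √2116 = 46.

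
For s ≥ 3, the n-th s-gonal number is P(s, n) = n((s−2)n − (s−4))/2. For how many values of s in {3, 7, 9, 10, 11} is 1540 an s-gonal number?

s = 3: P(3, 55) = 1540. ✓
s = 7: P(7, 25) = 1525 and P(7, 26) = 1651; 1540 is not s-gonal.
s = 9: P(9, 21) = 1491 and P(9, 22) = 1639; 1540 is not s-gonal.
s = 10: P(10, 20) = 1540. ✓
s = 11: P(11, 18) = 1395 and P(11, 19) = 1558; 1540 is not s-gonal.
Hits: s ∈ {3, 10} → 2.

2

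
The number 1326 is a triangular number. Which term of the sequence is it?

51

Set n(n+1)/2 = 1326, giving n² + n − 2652 = 0.
The discriminant is 1 + 8·1326 = 10609, and √10609 = 103.
So n = (-1 + 103) / 2 = 102/2 = 51.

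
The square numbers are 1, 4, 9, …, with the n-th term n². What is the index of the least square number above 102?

11

Solve n² > 102 for integer n.
The largest n with value ≤ 102 is 10 (since 100 ≤ 102 < 121), so the first above is n = 11, value 121.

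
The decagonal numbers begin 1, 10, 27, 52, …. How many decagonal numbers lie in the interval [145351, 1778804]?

The n-th decagonal number is n(4n−3).
Smallest index with value ≥ 145351: n = 191 (giving 145351).
Largest index with value ≤ 1778804: n = 667 (giving 1777555).
Indices 191 through 667: 477 terms.

477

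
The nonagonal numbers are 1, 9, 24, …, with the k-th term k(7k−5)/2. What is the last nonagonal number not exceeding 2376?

Solve n(7n−5)/2 ≤ 2376 for integer n.
n = 26 gives 2301 ≤ 2376, while n = 27 gives 2484 > 2376; so the answer is 2301.

2301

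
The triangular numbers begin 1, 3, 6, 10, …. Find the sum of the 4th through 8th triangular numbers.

Σ i(i+1)/2 = (Σi² + Σi) / 2 over i = 4..8.
Σi = 36 − 6 = 30 and Σi² = 204 − 14 = 190.
(1·190 + 1·30) / 2 = 220/2 = 110.

110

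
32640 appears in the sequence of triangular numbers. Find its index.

Set n(n+1)/2 = 32640, giving n² + n − 65280 = 0.
The discriminant is 1 + 8·32640 = 261121, and √261121 = 511.
So n = (-1 + 511) / 2 = 510/2 = 255.

255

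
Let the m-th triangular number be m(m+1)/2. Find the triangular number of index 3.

6

The 3rd triangular number is n(n+1)/2 with n = 3.
3·4/2 = 12/2 = 6.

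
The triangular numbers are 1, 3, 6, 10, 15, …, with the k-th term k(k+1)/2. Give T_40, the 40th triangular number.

The 40th triangular number is n(n+1)/2 with n = 40.
40·41/2 = 1640/2 = 820.

820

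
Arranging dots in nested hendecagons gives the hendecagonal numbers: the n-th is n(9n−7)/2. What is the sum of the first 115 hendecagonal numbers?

2287810

Σ i(9i−7)/2 = (9Σi² − 7Σi) / 2 over i = 1..115.
Σi = 6670 and Σi² = 513590.
(9·513590 − 7·6670) / 2 = 4575620/2 = 2287810.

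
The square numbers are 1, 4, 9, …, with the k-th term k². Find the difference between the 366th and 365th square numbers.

n² − (n−1)² = 2n − 1, so 366² − 365² = 2·366 − 1 = 731.

731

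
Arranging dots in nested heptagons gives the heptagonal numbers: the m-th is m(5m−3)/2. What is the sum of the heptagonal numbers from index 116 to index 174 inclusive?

Σ i(5i−3)/2 = (5Σi² − 3Σi) / 2 over i = 116..174.
Σi = 15225 − 6670 = 8555 and Σi² = 1771175 − 513590 = 1257585.
(5·1257585 − 3·8555) / 2 = 6262260/2 = 3131130.

3131130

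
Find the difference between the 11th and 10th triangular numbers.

11

Consecutive triangular numbers differ by n: T_{11} − T_{10} = 11.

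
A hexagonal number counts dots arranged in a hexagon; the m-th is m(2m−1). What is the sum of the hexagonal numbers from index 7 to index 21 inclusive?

6230

Σ i(2i−1) = 2Σi² − Σi over i = 7..21.
Σi = 231 − 21 = 210 and Σi² = 3311 − 91 = 3220.
2·3220 − 1·210 = 6230.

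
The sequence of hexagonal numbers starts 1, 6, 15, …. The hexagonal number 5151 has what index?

51

Set n(2n−1) = 5151, giving 2n² − n − 5151 = 0.
The discriminant is 1 + 8·5151 = 41209, and √41209 = 203.
So n = (1 + 203) / 4 = 204/4 = 51.
Check: 51·(2·51 − 1) = 5151. ✓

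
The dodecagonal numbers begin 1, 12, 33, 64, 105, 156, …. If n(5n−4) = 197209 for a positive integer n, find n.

199

Set n(5n−4) = 197209, giving 5n² − 4n − 197209 = 0.
The discriminant is 16 + 20·197209 = 3944196, and √3944196 = 1986.
So n = (4 + 1986) / 10 = 1990/10 = 199.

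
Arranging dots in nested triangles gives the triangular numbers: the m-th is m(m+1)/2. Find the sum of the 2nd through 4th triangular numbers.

19

Σ i(i+1)/2 = (Σi² + Σi) / 2 over i = 2..4.
Σi = 10 − 1 = 9 and Σi² = 30 − 1 = 29.
(1·29 + 1·9) / 2 = 38/2 = 19.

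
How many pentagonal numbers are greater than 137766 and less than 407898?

The n-th pentagonal number is n(3n−1)/2.
Smallest index with value > 137766: n = 304 (giving 138472).
Largest index with value < 407898: n = 521 (giving 406901).
Indices 304 through 521: 218 terms.

218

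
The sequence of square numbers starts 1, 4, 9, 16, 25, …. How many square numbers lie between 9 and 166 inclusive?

The n-th square number is n².
Smallest index with value ≥ 9: n = 3 (giving 9).
Largest index with value ≤ 166: n = 12 (giving 144).
Indices 3 through 12: 10 terms.

10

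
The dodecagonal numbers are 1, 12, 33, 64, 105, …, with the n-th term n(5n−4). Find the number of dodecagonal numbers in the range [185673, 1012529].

257

The n-th dodecagonal number is n(5n−4).
Smallest index with value ≥ 185673: n = 194 (giving 187404).
Largest index with value ≤ 1012529: n = 450 (giving 1010700).
Indices 194 through 450: 257 terms.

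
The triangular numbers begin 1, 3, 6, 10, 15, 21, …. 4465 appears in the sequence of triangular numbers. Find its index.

Set n(n+1)/2 = 4465, giving n² + n − 8930 = 0.
The discriminant is 1 + 8·4465 = 35721, and √35721 = 189.
So n = (-1 + 189) / 2 = 188/2 = 94.
Check: 94·95/2 = 4465. ✓

94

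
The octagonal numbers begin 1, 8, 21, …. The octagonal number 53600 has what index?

134

Set n(3n−2) = 53600, giving 3n² − 2n − 53600 = 0.
The discriminant is 4 + 12·53600 = 643204, and √643204 = 802.
So n = (2 + 802) / 6 = 804/6 = 134.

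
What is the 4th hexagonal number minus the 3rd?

Consecutive hexagonal numbers differ by 4n − 3: here 4·4 − 3 = 13.

13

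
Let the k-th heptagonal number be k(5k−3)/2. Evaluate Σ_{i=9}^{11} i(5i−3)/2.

Σ i(5i−3)/2 = (5Σi² − 3Σi) / 2 over i = 9..11.
Σi = 66 − 36 = 30 and Σi² = 506 − 204 = 302.
(5·302 − 3·30) / 2 = 1420/2 = 710.

710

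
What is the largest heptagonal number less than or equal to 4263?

4141

Solve n(5n−3)/2 ≤ 4263 for integer n.
n = 41 gives 4141 ≤ 4263, while n = 42 gives 4347 > 4263; so the answer is 4141.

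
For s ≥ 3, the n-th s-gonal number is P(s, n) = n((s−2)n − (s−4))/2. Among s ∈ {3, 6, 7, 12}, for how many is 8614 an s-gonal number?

s = 3: P(3, 130) = 8515 and P(3, 131) = 8646; 8614 is not s-gonal.
s = 6: P(6, 65) = 8385 and P(6, 66) = 8646; 8614 is not s-gonal.
s = 7: P(7, 59) = 8614. ✓
s = 12: P(12, 41) = 8241 and P(12, 42) = 8652; 8614 is not s-gonal.
Hits: s ∈ {7} → 1.

1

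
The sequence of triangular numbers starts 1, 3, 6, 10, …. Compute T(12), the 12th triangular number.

78

The 12th triangular number is n(n+1)/2 with n = 12.
12·13/2 = 156/2 = 78.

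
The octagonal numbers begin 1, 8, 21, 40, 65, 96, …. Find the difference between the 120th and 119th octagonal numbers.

715

Consecutive octagonal numbers differ by 6n − 5: here 6·120 − 5 = 715.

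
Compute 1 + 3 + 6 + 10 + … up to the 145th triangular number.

518665

Σ i(i+1)/2 = (Σi² + Σi) / 2 over i = 1..145.
Σi = 10585 and Σi² = 1026745.
(1·1026745 + 1·10585) / 2 = 1037330/2 = 518665.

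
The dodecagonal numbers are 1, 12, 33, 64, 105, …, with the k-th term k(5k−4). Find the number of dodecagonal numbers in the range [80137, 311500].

124

The n-th dodecagonal number is n(5n−4).
Smallest index with value ≥ 80137: n = 127 (giving 80137).
Largest index with value ≤ 311500: n = 250 (giving 311500).
Indices 127 through 250: 124 terms.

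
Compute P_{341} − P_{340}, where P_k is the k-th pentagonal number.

Consecutive pentagonal numbers differ by 3n − 2: here 3·341 − 2 = 1021.

1021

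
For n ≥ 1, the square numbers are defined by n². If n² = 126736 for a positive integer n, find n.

356

We need n² = 126736, so n = √126736 = 356.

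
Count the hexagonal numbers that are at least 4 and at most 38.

The n-th hexagonal number is n(2n−1).
Smallest index with value ≥ 4: n = 2 (giving 6).
Largest index with value ≤ 38: n = 4 (giving 28).
Indices 2 through 4: 3 terms.

3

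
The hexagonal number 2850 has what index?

38

Set n(2n−1) = 2850, giving 2n² − n − 2850 = 0.
So n = (1 + 151) / 4 = 152/4 = 38.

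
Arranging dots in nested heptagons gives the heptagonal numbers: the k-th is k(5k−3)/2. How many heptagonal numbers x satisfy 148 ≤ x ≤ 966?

12

The n-th heptagonal number is n(5n−3)/2.
Smallest index with value ≥ 148: n = 8 (giving 148).
Largest index with value ≤ 966: n = 19 (giving 874).
Indices 8 through 19: 12 terms.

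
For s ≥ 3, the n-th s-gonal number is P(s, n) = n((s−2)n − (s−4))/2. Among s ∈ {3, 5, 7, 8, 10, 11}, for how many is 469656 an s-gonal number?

s = 3: P(3, 968) = 468996 and P(3, 969) = 469965; 469656 is not s-gonal.
s = 5: P(5, 559) = 468442 and P(5, 560) = 470120; 469656 is not s-gonal.
s = 7: P(7, 433) = 468073 and P(7, 434) = 470239; 469656 is not s-gonal.
s = 8: P(8, 396) = 469656. ✓
s = 10: P(10, 343) = 469567 and P(10, 344) = 472312; 469656 is not s-gonal.
s = 11: P(11, 323) = 468350 and P(11, 324) = 471258; 469656 is not s-gonal.
Hits: s ∈ {8} → 1.

1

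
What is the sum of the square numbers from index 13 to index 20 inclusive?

2220

Σ_{i=13}^{20} i² = 2870 − 650 = 2220.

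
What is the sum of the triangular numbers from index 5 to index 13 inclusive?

435

Σ i(i+1)/2 = (Σi² + Σi) / 2 over i = 5..13.
Σi = 91 − 10 = 81 and Σi² = 819 − 30 = 789.
(1·789 + 1·81) / 2 = 870/2 = 435.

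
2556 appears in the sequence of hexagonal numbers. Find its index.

36

Set n(2n−1) = 2556, giving 2n² − n − 2556 = 0.
The discriminant is 1 + 8·2556 = 20449, and √20449 = 143.
So n = (1 + 143) / 4 = 144/4 = 36.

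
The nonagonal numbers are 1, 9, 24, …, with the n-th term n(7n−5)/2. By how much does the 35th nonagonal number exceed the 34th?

Consecutive nonagonal numbers differ by 7n − 6: here 7·35 − 6 = 239.

239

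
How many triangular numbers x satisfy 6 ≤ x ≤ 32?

5

The n-th triangular number is n(n+1)/2.
Smallest index with value ≥ 6: n = 3 (giving 6).
Largest index with value ≤ 32: n = 7 (giving 28).
Indices 3 through 7: 5 terms.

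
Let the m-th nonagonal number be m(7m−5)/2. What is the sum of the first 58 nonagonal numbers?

229274

Σ i(7i−5)/2 = (7Σi² − 5Σi) / 2 over i = 1..58.
Σi = 1711 and Σi² = 66729.
(7·66729 − 5·1711) / 2 = 458548/2 = 229274.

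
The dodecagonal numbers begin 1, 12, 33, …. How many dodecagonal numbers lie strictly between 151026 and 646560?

The n-th dodecagonal number is n(5n−4).
Smallest index with value > 151026: n = 175 (giving 152425).
Largest index with value < 646560: n = 359 (giving 642969).
Indices 175 through 359: 185 terms.

185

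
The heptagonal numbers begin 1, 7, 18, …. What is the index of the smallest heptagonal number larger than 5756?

49

Solve n(5n−3)/2 > 5756 for integer n.
The largest n with value ≤ 5756 is 48 (since 5688 ≤ 5756 < 5929), so the first above is n = 49, value 5929.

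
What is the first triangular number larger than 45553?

45753

Solve n(n+1)/2 > 45553 for integer n.
The largest n with value ≤ 45553 is 301 (since 45451 ≤ 45553 < 45753), so the first above is n = 302, value 45753.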